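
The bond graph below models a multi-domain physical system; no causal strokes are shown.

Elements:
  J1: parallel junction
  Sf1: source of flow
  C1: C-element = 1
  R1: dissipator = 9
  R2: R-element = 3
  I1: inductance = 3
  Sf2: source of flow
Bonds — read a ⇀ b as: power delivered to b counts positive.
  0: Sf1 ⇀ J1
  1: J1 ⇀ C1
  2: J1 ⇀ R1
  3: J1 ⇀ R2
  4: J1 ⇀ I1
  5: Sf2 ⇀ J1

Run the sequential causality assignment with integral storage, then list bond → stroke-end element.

#0 |Sf1
#1 |J1
#2 |R1
#3 |R2
#4 |I1
#5 |Sf2

β0 stroke at Sf1  (source Sf1 imposes f)
β5 stroke at Sf2  (source Sf2 imposes f)
β1 stroke at J1  (C1 integral (e out))
β2 stroke at R1  (J1: bond 1 brought effort, rest push out)
β3 stroke at R2  (J1: bond 1 brought effort, rest push out)
β4 stroke at I1  (J1 effort already set via bond 1)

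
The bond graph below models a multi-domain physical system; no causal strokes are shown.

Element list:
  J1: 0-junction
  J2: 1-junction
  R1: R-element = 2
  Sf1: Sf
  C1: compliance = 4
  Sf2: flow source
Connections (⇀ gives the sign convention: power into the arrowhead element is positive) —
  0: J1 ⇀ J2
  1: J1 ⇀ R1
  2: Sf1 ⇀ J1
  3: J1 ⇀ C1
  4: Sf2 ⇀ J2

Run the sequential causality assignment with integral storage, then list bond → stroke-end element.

bond 0 →J2
bond 1 →R1
bond 2 →Sf1
bond 3 →J1
bond 4 →Sf2

b2 |Sf1  (Sf1: flow source, stroke at near end)
b4 |Sf2  (source Sf2 imposes f)
b0 |J2  (J2 flow already set via bond 4)
b3 |J1  (C1 integral (e out))
b1 |R1  (J1: bond 3 brought effort, rest push out)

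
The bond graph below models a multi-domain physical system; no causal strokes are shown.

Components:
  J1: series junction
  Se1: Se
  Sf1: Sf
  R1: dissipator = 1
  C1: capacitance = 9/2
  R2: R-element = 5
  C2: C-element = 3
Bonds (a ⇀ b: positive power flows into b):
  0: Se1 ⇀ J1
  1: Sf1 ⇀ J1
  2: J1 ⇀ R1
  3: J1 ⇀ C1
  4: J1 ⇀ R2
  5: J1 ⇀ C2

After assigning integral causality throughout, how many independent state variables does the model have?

b0 stroke→J1  (Se1 fixes effort; stroke away)
b1 stroke→Sf1  (Sf1 fixes flow; stroke at Sf1)
b2 stroke→J1  (J1 flow already set via bond 1)
b3 stroke→J1  (J1: bond 1 brought flow, rest push out)
b4 stroke→J1  (1-jn J1 has f-setter on 1)
b5 stroke→J1  (J1: bond 1 brought flow, rest push out)

2  (C1, C2 all integral)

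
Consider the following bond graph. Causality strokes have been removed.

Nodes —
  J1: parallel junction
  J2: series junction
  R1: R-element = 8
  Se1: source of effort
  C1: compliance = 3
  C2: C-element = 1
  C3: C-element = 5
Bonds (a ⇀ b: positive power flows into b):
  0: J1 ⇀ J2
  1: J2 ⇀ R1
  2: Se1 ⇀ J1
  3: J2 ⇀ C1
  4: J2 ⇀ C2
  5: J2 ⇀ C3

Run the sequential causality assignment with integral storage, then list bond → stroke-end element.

#2 stroke at J1  (Se1 (Se) sets effort on bond)
#0 stroke at J2  (0-jn J1 has e-setter on 2)
#3 stroke at J2  (C1 outputs effort q/C1)
#4 stroke at J2  (C2 outputs effort q/C2)
#5 stroke at J2  (C3: C, integral causality)
#1 stroke at R1  (closing 1-jn rule on J2)

#0 |J2
#1 |R1
#2 |J1
#3 |J2
#4 |J2
#5 |J2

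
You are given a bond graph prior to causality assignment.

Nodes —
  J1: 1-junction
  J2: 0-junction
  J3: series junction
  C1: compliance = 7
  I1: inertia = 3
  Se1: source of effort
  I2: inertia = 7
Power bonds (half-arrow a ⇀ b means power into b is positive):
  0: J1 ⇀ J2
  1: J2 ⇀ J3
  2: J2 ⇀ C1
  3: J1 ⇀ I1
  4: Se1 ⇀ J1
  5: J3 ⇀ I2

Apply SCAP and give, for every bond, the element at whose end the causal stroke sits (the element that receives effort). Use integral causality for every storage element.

β0 →J1
β1 →J3
β2 →J2
β3 →I1
β4 →J1
β5 →I2

bond 4 |J1  (Se1 fixes effort; stroke away)
bond 2 |J2  (prefer integral on C1)
bond 0 |J1  (0-jn J2 has e-setter on 2)
bond 1 |J3  (common-e at J2 fixed by 2)
bond 5 |I2  (only one flow-in slot at J3)
bond 3 |I1  (J1 needs exactly one f-in)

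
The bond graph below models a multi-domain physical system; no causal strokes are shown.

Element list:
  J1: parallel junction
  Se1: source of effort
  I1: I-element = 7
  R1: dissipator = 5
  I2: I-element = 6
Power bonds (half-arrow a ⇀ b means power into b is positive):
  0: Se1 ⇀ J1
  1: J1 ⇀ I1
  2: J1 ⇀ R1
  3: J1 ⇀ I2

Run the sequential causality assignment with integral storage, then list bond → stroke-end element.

#0 →J1
#1 →I1
#2 →R1
#3 →I2

bond 0 stroke at J1  (Se1: effort source, stroke at far end)
bond 1 stroke at I1  (J1: bond 0 brought effort, rest push out)
bond 2 stroke at R1  (common-e at J1 fixed by 0)
bond 3 stroke at I2  (common-e at J1 fixed by 0)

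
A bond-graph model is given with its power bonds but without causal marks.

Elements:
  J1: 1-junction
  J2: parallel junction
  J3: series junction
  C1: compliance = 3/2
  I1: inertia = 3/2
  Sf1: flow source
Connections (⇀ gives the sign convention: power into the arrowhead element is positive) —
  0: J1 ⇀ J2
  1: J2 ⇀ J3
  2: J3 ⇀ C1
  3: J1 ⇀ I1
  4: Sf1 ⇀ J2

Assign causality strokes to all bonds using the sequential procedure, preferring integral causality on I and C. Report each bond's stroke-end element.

#4 stroke at Sf1  (Sf1 fixes flow; stroke at Sf1)
#2 stroke at J3  (C1 outputs effort q/C1)
#1 stroke at J2  (J3 needs exactly one f-in)
#0 stroke at J1  (common-e at J2 fixed by 1)
#3 stroke at I1  (J1: last free bond brings flow in)

b0 stroke→J1
b1 stroke→J2
b2 stroke→J3
b3 stroke→I1
b4 stroke→Sf1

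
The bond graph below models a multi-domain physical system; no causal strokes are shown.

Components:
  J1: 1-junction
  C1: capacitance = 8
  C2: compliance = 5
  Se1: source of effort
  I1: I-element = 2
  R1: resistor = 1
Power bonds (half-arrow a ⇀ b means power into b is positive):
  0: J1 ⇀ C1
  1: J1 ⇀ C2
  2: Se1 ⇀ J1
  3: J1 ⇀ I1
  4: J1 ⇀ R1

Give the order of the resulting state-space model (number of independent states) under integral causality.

3  (C1, C2, I1 all integral)

bond 2 stroke at J1  (Se1 fixes effort; stroke away)
bond 0 stroke at J1  (C1: C, integral causality)
bond 1 stroke at J1  (C2 outputs effort q/C2)
bond 3 stroke at I1  (prefer integral on I1)
bond 4 stroke at J1  (1-jn J1 has f-setter on 3)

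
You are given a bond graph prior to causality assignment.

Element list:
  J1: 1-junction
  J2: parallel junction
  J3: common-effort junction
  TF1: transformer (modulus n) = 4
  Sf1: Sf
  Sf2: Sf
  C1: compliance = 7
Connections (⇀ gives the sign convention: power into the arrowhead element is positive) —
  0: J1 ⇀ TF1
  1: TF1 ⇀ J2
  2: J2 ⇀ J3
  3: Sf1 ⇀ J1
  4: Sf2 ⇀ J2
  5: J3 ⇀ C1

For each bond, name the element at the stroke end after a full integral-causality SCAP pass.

bond 0 stroke→J1
bond 1 stroke→TF1
bond 2 stroke→J2
bond 3 stroke→Sf1
bond 4 stroke→Sf2
bond 5 stroke→J3

β3 stroke→Sf1  (Sf1: flow source, stroke at near end)
β4 stroke→Sf2  (Sf2 (Sf) sets flow on bond)
β0 stroke→J1  (J1: bond 3 brought flow, rest push out)
β1 stroke→TF1  (TF TF1: opposite of bond 0)
β2 stroke→J2  (J2 needs exactly one e-in)
β5 stroke→J3  (closing 0-jn rule on J3)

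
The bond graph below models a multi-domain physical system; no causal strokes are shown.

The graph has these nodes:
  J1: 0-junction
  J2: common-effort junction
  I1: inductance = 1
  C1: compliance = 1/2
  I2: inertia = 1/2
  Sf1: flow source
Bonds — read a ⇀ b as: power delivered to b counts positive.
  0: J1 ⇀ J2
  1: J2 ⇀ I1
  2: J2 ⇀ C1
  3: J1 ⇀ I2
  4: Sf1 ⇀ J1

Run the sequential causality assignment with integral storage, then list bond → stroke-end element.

bond 0 stroke→J1
bond 1 stroke→I1
bond 2 stroke→J2
bond 3 stroke→I2
bond 4 stroke→Sf1

b4 →Sf1  (Sf1: flow source, stroke at near end)
b1 →I1  (I1 integral (f out))
b2 →J2  (C1 outputs effort q/C1)
b0 →J1  (0-jn J2 has e-setter on 2)
b3 →I2  (0-jn J1 has e-setter on 0)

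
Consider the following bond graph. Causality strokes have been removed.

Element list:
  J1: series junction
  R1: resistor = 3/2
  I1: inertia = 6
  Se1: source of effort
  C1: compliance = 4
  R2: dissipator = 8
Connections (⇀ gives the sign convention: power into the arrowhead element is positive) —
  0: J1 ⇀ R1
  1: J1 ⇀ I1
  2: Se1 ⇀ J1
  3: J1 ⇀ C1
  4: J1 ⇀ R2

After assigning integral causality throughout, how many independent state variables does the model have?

2  (C1, I1 all integral)

bond 2 |J1  (Se1 (Se) sets effort on bond)
bond 1 |I1  (I1 integral (f out))
bond 0 |J1  (J1 flow already set via bond 1)
bond 3 |J1  (J1 flow already set via bond 1)
bond 4 |J1  (J1 flow already set via bond 1)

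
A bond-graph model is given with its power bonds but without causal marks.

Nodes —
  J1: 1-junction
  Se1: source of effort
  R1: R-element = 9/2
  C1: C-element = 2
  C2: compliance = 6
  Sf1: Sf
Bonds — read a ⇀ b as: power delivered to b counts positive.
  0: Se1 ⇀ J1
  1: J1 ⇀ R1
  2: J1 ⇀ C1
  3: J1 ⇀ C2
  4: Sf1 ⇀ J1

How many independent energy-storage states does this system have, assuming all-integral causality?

b0 stroke→J1  (Se1 fixes effort; stroke away)
b4 stroke→Sf1  (Sf1 (Sf) sets flow on bond)
b1 stroke→J1  (1-jn J1 has f-setter on 4)
b2 stroke→J1  (J1 flow already set via bond 4)
b3 stroke→J1  (J1 flow already set via bond 4)

2  (C1, C2 all integral)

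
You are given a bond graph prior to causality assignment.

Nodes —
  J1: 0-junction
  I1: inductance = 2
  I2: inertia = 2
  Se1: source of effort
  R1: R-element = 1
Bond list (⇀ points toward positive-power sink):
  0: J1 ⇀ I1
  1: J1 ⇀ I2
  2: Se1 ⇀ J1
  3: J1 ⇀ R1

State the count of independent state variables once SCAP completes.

2  (I1, I2 all integral)

β2 stroke→J1  (Se1: effort source, stroke at far end)
β0 stroke→I1  (0-jn J1 has e-setter on 2)
β1 stroke→I2  (J1: bond 2 brought effort, rest push out)
β3 stroke→R1  (J1 effort already set via bond 2)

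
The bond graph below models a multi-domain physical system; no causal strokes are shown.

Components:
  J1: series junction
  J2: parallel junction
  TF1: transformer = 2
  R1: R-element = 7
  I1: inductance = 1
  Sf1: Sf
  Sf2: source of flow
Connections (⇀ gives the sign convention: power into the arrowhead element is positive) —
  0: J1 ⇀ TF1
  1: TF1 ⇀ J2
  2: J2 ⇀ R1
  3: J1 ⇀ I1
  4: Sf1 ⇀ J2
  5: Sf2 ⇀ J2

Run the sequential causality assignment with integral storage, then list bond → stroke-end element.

b4 stroke at Sf1  (Sf1: flow source, stroke at near end)
b5 stroke at Sf2  (Sf2: flow source, stroke at near end)
b3 stroke at I1  (I1 integral (f out))
b0 stroke at J1  (common-f at J1 fixed by 3)
b1 stroke at TF1  (TF1: transformer flips bond 0)
b2 stroke at J2  (closing 0-jn rule on J2)

bond 0 stroke at J1
bond 1 stroke at TF1
bond 2 stroke at J2
bond 3 stroke at I1
bond 4 stroke at Sf1
bond 5 stroke at Sf2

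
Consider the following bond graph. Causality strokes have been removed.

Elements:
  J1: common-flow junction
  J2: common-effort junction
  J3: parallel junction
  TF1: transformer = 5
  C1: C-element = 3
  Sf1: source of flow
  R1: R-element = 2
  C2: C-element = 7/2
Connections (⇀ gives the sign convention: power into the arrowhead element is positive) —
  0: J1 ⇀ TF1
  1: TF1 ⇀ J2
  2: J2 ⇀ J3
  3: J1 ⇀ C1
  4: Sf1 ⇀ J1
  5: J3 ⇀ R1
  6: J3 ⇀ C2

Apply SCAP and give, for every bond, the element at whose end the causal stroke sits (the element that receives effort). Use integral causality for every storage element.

b4 →Sf1  (Sf1 (Sf) sets flow on bond)
b0 →J1  (J1: bond 4 brought flow, rest push out)
b3 →J1  (common-f at J1 fixed by 4)
b1 →TF1  (TF1 one-in-one-out from 0)
b2 →J2  (closing 0-jn rule on J2)
b6 →J3  (C2 integral (e out))
b5 →R1  (0-jn J3 has e-setter on 6)

β0 →J1
β1 →TF1
β2 →J2
β3 →J1
β4 →Sf1
β5 →R1
β6 →J3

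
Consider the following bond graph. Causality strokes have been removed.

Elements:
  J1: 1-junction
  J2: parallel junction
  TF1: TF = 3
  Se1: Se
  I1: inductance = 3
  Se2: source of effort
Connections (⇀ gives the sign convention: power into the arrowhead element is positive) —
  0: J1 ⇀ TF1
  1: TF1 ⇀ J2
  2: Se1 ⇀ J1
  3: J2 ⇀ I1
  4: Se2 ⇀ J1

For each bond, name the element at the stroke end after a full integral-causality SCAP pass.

bond 2 |J1  (Se1: effort source, stroke at far end)
bond 4 |J1  (Se2 (Se) sets effort on bond)
bond 0 |TF1  (J1 needs exactly one f-in)
bond 1 |J2  (TF1: transformer flips bond 0)
bond 3 |I1  (J2: bond 1 brought effort, rest push out)

β0 →TF1
β1 →J2
β2 →J1
β3 →I1
β4 →J1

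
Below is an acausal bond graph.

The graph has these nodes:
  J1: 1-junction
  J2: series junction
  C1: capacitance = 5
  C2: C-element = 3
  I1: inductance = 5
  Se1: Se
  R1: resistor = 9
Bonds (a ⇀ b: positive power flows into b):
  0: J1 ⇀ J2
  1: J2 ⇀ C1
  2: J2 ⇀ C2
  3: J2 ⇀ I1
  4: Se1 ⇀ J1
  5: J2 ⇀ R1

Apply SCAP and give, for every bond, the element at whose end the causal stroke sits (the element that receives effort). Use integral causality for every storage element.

β4 stroke→J1  (Se1: effort source, stroke at far end)
β0 stroke→J2  (J1 needs exactly one f-in)
β1 stroke→J2  (C1 outputs effort q/C1)
β2 stroke→J2  (C2 outputs effort q/C2)
β3 stroke→I1  (I1: I, integral causality)
β5 stroke→J2  (common-f at J2 fixed by 3)

b0 |J2
b1 |J2
b2 |J2
b3 |I1
b4 |J1
b5 |J2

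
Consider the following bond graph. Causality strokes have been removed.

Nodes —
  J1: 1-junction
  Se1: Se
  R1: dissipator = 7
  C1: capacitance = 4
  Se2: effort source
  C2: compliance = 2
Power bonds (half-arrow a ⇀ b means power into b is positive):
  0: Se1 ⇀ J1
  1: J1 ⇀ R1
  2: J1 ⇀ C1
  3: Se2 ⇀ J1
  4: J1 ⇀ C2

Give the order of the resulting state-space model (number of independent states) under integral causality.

2  (C1, C2 all integral)

bond 0 stroke→J1  (Se1 fixes effort; stroke away)
bond 3 stroke→J1  (Se2 (Se) sets effort on bond)
bond 2 stroke→J1  (C1 outputs effort q/C1)
bond 4 stroke→J1  (C2 integral (e out))
bond 1 stroke→R1  (J1 needs exactly one f-in)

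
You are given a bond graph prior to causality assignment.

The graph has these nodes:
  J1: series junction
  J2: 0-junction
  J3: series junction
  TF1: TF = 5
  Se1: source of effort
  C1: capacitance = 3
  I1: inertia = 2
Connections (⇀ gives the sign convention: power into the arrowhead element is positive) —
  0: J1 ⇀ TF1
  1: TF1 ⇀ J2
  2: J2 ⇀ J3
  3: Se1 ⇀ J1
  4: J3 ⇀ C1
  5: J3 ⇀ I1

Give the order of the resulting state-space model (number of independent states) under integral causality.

2  (C1, I1 all integral)

bond 3 stroke at J1  (Se1 fixes effort; stroke away)
bond 0 stroke at TF1  (J1: last free bond brings flow in)
bond 1 stroke at J2  (TF TF1: opposite of bond 0)
bond 2 stroke at J3  (0-jn J2 has e-setter on 1)
bond 4 stroke at J3  (C1 integral (e out))
bond 5 stroke at I1  (only one flow-in slot at J3)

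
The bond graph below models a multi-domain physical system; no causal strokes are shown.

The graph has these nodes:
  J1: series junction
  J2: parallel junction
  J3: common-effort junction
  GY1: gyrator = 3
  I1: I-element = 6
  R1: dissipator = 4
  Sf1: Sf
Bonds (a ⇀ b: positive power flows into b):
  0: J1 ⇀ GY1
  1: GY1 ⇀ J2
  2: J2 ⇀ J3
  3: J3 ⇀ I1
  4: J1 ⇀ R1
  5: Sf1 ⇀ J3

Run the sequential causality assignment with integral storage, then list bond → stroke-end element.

#0 →J1
#1 →J2
#2 →J3
#3 →I1
#4 →R1
#5 →Sf1

#5 |Sf1  (source Sf1 imposes f)
#3 |I1  (prefer integral on I1)
#2 |J3  (only one effort-in slot at J3)
#1 |J2  (J2 needs exactly one e-in)
#0 |J1  (through GY1, causality inverts; strokes same side of GY1)
#4 |R1  (J1 needs exactly one f-in)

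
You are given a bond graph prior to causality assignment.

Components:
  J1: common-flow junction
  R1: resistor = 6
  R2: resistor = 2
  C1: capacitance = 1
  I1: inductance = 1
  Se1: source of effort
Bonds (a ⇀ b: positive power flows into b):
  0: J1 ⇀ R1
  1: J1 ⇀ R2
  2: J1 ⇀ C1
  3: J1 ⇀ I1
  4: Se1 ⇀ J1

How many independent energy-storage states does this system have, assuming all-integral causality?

#4 →J1  (Se1 fixes effort; stroke away)
#2 →J1  (C1 outputs effort q/C1)
#3 →I1  (I1 integral (f out))
#0 →J1  (1-jn J1 has f-setter on 3)
#1 →J1  (common-f at J1 fixed by 3)

2  (C1, I1 all integral)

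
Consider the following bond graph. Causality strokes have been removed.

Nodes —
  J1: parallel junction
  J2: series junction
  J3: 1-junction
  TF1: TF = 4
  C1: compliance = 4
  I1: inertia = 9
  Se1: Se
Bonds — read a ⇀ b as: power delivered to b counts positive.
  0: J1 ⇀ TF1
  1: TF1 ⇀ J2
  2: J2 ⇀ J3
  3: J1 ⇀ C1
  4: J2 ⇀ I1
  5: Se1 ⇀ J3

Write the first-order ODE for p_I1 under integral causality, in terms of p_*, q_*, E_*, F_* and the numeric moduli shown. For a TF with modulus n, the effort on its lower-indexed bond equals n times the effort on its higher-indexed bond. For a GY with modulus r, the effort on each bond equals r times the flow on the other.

dp_I1/dt = E_Se1 + q_C1/16

β5 stroke at J3  (Se1 fixes effort; stroke away)
β2 stroke at J2  (J3 needs exactly one f-in)
β3 stroke at J1  (C1 outputs effort q/C1)
β0 stroke at TF1  (J1: bond 3 brought effort, rest push out)
β1 stroke at J2  (TF1: transformer flips bond 0)
β4 stroke at I1  (only one flow-in slot at J2)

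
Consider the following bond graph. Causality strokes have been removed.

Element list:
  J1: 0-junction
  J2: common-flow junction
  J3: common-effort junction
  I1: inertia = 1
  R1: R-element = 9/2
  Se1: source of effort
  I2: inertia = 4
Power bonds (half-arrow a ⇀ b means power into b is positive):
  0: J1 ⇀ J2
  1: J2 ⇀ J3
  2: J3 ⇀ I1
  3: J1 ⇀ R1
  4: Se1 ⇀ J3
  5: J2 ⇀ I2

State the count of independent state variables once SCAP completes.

2  (I1, I2 all integral)

β4 →J3  (Se1 fixes effort; stroke away)
β1 →J2  (J3: bond 4 brought effort, rest push out)
β2 →I1  (0-jn J3 has e-setter on 4)
β5 →I2  (I2 outputs flow p/I2)
β0 →J2  (J2: bond 5 brought flow, rest push out)
β3 →J1  (closing 0-jn rule on J1)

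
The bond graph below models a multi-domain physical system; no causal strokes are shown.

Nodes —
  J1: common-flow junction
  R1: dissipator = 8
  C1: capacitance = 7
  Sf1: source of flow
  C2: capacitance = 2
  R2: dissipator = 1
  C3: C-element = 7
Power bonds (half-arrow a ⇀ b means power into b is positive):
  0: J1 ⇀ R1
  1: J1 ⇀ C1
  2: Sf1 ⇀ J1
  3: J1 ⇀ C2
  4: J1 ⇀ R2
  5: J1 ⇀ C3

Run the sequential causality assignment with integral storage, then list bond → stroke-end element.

bond 2 stroke→Sf1  (Sf1 (Sf) sets flow on bond)
bond 0 stroke→J1  (J1 flow already set via bond 2)
bond 1 stroke→J1  (common-f at J1 fixed by 2)
bond 3 stroke→J1  (1-jn J1 has f-setter on 2)
bond 4 stroke→J1  (J1 flow already set via bond 2)
bond 5 stroke→J1  (J1: bond 2 brought flow, rest push out)

b0 →J1
b1 →J1
b2 →Sf1
b3 →J1
b4 →J1
b5 →J1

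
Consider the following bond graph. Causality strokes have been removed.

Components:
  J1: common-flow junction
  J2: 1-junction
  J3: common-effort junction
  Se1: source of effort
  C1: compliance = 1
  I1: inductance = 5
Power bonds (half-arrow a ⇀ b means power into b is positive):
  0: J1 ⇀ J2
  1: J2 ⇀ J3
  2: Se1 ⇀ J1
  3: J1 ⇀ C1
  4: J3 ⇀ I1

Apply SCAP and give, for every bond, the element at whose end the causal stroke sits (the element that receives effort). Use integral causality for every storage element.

b0 stroke at J2
b1 stroke at J3
b2 stroke at J1
b3 stroke at J1
b4 stroke at I1

b2 →J1  (Se1 (Se) sets effort on bond)
b3 →J1  (C1 integral (e out))
b0 →J2  (only one flow-in slot at J1)
b1 →J3  (J2 needs exactly one f-in)
b4 →I1  (J3 effort already set via bond 1)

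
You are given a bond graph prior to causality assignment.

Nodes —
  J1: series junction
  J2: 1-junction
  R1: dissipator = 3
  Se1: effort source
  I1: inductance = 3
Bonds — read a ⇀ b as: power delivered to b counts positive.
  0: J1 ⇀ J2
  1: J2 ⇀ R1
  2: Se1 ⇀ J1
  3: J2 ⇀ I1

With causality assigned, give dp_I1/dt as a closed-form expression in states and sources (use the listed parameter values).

#2 stroke at J1  (source Se1 imposes e)
#0 stroke at J2  (J1: last free bond brings flow in)
#3 stroke at I1  (I1 integral (f out))
#1 stroke at J2  (J2 flow already set via bond 3)

dp_I1/dt = E_Se1 - p_I1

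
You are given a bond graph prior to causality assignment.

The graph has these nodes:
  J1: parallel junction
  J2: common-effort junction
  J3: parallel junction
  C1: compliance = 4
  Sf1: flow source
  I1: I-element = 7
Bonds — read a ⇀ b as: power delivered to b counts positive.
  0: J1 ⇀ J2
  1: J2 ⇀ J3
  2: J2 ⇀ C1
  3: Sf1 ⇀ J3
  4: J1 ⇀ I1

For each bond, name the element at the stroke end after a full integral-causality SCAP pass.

bond 3 stroke→Sf1  (Sf1 fixes flow; stroke at Sf1)
bond 1 stroke→J3  (J3: last free bond brings effort in)
bond 2 stroke→J2  (prefer integral on C1)
bond 0 stroke→J1  (J2: bond 2 brought effort, rest push out)
bond 4 stroke→I1  (J1: bond 0 brought effort, rest push out)

β0 →J1
β1 →J3
β2 →J2
β3 →Sf1
β4 →I1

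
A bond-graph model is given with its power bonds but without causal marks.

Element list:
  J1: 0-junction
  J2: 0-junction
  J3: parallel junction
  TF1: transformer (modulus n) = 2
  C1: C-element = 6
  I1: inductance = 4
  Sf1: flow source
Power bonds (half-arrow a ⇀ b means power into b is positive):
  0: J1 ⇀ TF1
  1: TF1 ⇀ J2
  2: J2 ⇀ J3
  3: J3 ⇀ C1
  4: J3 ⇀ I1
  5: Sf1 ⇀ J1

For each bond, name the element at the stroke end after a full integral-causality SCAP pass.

#5 stroke at Sf1  (Sf1: flow source, stroke at near end)
#0 stroke at J1  (only one effort-in slot at J1)
#1 stroke at TF1  (TF1 one-in-one-out from 0)
#2 stroke at J2  (closing 0-jn rule on J2)
#3 stroke at J3  (C1 integral (e out))
#4 stroke at I1  (J3: bond 3 brought effort, rest push out)

#0 →J1
#1 →TF1
#2 →J2
#3 →J3
#4 →I1
#5 →Sf1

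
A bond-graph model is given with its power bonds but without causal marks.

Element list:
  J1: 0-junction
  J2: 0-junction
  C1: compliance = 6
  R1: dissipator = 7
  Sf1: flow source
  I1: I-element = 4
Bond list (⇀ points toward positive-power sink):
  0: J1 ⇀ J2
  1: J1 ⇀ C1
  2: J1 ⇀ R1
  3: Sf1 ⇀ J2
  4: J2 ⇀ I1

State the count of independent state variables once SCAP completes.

2  (C1, I1 all integral)

β3 stroke at Sf1  (Sf1: flow source, stroke at near end)
β1 stroke at J1  (C1 outputs effort q/C1)
β0 stroke at J2  (0-jn J1 has e-setter on 1)
β2 stroke at R1  (J1: bond 1 brought effort, rest push out)
β4 stroke at I1  (J2: bond 0 brought effort, rest push out)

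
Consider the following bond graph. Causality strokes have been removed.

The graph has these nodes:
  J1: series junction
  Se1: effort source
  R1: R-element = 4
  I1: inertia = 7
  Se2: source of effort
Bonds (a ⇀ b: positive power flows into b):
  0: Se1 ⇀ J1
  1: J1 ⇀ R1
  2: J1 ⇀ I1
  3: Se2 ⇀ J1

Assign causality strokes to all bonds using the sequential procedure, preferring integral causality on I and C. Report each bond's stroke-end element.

β0 |J1
β1 |J1
β2 |I1
β3 |J1

b0 stroke→J1  (Se1: effort source, stroke at far end)
b3 stroke→J1  (source Se2 imposes e)
b2 stroke→I1  (I1 integral (f out))
b1 stroke→J1  (common-f at J1 fixed by 2)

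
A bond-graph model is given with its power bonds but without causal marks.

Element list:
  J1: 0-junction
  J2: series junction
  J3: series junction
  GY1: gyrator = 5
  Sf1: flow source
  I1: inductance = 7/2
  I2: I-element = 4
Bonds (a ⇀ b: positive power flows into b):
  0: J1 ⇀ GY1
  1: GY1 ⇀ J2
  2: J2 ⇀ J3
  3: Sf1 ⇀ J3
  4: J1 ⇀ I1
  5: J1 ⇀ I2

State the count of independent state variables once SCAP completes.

2  (I1, I2 all integral)

bond 3 →Sf1  (Sf1 fixes flow; stroke at Sf1)
bond 2 →J3  (J3: bond 3 brought flow, rest push out)
bond 1 →J2  (J2: bond 2 brought flow, rest push out)
bond 0 →J1  (GY1: gyrator matches bond 1)
bond 4 →I1  (common-e at J1 fixed by 0)
bond 5 →I2  (J1: bond 0 brought effort, rest push out)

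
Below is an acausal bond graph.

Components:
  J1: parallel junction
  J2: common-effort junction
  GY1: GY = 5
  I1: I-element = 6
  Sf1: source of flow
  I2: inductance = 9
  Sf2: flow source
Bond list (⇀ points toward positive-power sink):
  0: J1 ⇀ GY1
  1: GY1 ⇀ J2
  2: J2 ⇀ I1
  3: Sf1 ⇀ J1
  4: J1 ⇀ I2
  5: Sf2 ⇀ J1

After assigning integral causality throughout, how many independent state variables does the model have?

β3 |Sf1  (Sf1 (Sf) sets flow on bond)
β5 |Sf2  (source Sf2 imposes f)
β2 |I1  (I1 outputs flow p/I1)
β1 |J2  (only one effort-in slot at J2)
β0 |J1  (GY GY1: same side as bond 1)
β4 |I2  (J1 effort already set via bond 0)

2  (I1, I2 all integral)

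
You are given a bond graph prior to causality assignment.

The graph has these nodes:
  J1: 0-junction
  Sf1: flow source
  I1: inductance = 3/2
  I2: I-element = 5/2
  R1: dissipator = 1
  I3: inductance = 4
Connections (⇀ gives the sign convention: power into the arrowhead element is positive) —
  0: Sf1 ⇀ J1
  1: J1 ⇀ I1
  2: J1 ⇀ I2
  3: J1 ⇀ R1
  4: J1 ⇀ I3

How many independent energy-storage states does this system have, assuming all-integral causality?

bond 0 stroke at Sf1  (Sf1: flow source, stroke at near end)
bond 1 stroke at I1  (I1 outputs flow p/I1)
bond 2 stroke at I2  (prefer integral on I2)
bond 4 stroke at I3  (I3 integral (f out))
bond 3 stroke at J1  (J1: last free bond brings effort in)

3  (I1, I2, I3 all integral)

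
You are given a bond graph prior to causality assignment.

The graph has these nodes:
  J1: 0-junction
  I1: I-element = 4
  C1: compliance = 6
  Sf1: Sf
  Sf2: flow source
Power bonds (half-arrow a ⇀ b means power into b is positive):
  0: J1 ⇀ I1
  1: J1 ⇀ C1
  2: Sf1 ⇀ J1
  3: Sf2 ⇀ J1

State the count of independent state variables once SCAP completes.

2  (C1, I1 all integral)

bond 2 |Sf1  (Sf1 (Sf) sets flow on bond)
bond 3 |Sf2  (Sf2: flow source, stroke at near end)
bond 0 |I1  (I1 integral (f out))
bond 1 |J1  (J1: last free bond brings effort in)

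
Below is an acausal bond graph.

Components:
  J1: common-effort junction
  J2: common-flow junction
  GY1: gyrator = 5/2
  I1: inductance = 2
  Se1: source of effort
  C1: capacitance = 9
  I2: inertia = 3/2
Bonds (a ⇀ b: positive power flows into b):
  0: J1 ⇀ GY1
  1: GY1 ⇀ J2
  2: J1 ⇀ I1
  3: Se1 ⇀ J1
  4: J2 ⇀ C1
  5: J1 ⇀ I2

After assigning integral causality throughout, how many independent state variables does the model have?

3  (C1, I1, I2 all integral)

β3 |J1  (Se1 (Se) sets effort on bond)
β0 |GY1  (J1: bond 3 brought effort, rest push out)
β2 |I1  (J1 effort already set via bond 3)
β5 |I2  (J1 effort already set via bond 3)
β1 |GY1  (GY1: gyrator matches bond 0)
β4 |J2  (J2: bond 1 brought flow, rest push out)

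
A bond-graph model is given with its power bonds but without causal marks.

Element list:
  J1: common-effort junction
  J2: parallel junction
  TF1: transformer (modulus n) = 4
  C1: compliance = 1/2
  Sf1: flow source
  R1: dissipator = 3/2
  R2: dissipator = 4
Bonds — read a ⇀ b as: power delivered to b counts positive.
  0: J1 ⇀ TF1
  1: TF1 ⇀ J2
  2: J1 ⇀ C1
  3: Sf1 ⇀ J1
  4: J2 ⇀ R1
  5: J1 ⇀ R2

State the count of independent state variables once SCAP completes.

bond 3 stroke→Sf1  (Sf1 fixes flow; stroke at Sf1)
bond 2 stroke→J1  (C1: C, integral causality)
bond 0 stroke→TF1  (common-e at J1 fixed by 2)
bond 5 stroke→R2  (J1 effort already set via bond 2)
bond 1 stroke→J2  (TF TF1: opposite of bond 0)
bond 4 stroke→R1  (0-jn J2 has e-setter on 1)

1  (C1 all integral)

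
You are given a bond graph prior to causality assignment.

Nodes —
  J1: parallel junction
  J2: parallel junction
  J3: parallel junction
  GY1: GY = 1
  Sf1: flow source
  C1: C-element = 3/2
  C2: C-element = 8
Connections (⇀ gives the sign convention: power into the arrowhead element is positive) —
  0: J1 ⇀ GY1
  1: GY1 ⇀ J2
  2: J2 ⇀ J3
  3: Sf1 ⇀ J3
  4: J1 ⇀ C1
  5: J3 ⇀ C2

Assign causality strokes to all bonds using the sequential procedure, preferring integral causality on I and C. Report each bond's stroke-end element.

#0 →GY1
#1 →GY1
#2 →J2
#3 →Sf1
#4 →J1
#5 →J3

#3 stroke at Sf1  (Sf1: flow source, stroke at near end)
#4 stroke at J1  (C1 outputs effort q/C1)
#0 stroke at GY1  (J1 effort already set via bond 4)
#1 stroke at GY1  (GY1: gyrator matches bond 0)
#2 stroke at J2  (only one effort-in slot at J2)
#5 stroke at J3  (only one effort-in slot at J3)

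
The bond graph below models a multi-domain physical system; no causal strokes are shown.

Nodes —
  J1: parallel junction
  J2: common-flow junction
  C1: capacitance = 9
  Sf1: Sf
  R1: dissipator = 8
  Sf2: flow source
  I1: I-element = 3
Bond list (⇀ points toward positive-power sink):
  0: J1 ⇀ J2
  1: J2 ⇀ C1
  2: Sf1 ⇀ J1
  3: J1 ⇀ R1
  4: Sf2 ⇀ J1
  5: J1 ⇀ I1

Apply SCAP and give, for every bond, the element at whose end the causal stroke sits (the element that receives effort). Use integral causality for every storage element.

#0 |J1
#1 |J2
#2 |Sf1
#3 |R1
#4 |Sf2
#5 |I1

b2 |Sf1  (Sf1 fixes flow; stroke at Sf1)
b4 |Sf2  (Sf2 (Sf) sets flow on bond)
b1 |J2  (C1: C, integral causality)
b0 |J1  (only one flow-in slot at J2)
b3 |R1  (J1 effort already set via bond 0)
b5 |I1  (common-e at J1 fixed by 0)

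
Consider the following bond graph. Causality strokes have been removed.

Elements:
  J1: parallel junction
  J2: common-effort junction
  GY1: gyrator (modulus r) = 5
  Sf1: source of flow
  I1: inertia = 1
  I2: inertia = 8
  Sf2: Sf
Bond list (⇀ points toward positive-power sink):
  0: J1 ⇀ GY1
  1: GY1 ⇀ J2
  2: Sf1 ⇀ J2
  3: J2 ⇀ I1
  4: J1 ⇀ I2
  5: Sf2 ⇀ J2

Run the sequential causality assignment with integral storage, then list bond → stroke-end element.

β0 →J1
β1 →J2
β2 →Sf1
β3 →I1
β4 →I2
β5 →Sf2

bond 2 |Sf1  (Sf1 fixes flow; stroke at Sf1)
bond 5 |Sf2  (Sf2: flow source, stroke at near end)
bond 3 |I1  (I1 integral (f out))
bond 1 |J2  (J2: last free bond brings effort in)
bond 0 |J1  (GY1 both-in/both-out from 1)
bond 4 |I2  (0-jn J1 has e-setter on 0)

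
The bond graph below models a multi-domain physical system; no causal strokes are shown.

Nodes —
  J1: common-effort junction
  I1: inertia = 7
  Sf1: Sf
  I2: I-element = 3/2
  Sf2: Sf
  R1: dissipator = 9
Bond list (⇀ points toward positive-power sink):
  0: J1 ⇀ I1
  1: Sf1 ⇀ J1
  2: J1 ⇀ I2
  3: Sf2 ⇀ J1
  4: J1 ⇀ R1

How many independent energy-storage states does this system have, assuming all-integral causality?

2  (I1, I2 all integral)

β1 →Sf1  (Sf1 fixes flow; stroke at Sf1)
β3 →Sf2  (source Sf2 imposes f)
β0 →I1  (I1 integral (f out))
β2 →I2  (prefer integral on I2)
β4 →J1  (closing 0-jn rule on J1)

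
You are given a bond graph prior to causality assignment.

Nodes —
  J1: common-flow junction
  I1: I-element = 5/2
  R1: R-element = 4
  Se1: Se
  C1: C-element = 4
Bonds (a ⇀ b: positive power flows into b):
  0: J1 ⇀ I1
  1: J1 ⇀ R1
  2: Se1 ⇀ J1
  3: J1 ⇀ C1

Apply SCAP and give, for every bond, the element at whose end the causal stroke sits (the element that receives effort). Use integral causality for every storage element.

bond 2 stroke at J1  (Se1: effort source, stroke at far end)
bond 0 stroke at I1  (I1: I, integral causality)
bond 1 stroke at J1  (common-f at J1 fixed by 0)
bond 3 stroke at J1  (J1 flow already set via bond 0)

#0 →I1
#1 →J1
#2 →J1
#3 →J1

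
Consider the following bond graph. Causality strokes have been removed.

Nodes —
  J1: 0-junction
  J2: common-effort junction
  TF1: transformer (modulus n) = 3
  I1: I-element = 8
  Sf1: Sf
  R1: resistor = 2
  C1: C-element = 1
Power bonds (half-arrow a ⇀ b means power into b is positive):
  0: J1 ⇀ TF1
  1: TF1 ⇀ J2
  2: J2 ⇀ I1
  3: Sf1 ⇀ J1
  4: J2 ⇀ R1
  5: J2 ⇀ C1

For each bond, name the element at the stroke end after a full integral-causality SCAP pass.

bond 0 |J1
bond 1 |TF1
bond 2 |I1
bond 3 |Sf1
bond 4 |R1
bond 5 |J2

bond 3 stroke at Sf1  (source Sf1 imposes f)
bond 0 stroke at J1  (only one effort-in slot at J1)
bond 1 stroke at TF1  (TF TF1: opposite of bond 0)
bond 2 stroke at I1  (I1: I, integral causality)
bond 5 stroke at J2  (C1: C, integral causality)
bond 4 stroke at R1  (0-jn J2 has e-setter on 5)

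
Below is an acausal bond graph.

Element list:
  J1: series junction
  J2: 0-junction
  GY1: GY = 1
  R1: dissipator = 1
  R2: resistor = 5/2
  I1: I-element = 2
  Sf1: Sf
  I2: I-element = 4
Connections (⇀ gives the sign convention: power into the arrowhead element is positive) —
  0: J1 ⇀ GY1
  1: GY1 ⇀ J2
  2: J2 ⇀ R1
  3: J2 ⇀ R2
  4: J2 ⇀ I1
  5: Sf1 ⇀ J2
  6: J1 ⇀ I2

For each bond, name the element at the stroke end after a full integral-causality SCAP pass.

β5 |Sf1  (source Sf1 imposes f)
β4 |I1  (I1 integral (f out))
β6 |I2  (I2: I, integral causality)
β0 |J1  (common-f at J1 fixed by 6)
β1 |J2  (through GY1, causality inverts; strokes same side of GY1)
β2 |R1  (J2 effort already set via bond 1)
β3 |R2  (common-e at J2 fixed by 1)

β0 stroke→J1
β1 stroke→J2
β2 stroke→R1
β3 stroke→R2
β4 stroke→I1
β5 stroke→Sf1
β6 stroke→I2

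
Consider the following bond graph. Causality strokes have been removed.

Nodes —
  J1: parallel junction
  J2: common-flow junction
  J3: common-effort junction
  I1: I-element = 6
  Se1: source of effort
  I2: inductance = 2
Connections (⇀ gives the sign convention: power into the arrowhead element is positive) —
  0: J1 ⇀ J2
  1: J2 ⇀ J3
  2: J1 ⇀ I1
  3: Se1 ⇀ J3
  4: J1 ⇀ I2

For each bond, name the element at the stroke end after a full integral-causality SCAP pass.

β3 |J3  (source Se1 imposes e)
β1 |J2  (J3 effort already set via bond 3)
β0 |J1  (J2: last free bond brings flow in)
β2 |I1  (J1 effort already set via bond 0)
β4 |I2  (0-jn J1 has e-setter on 0)

bond 0 stroke at J1
bond 1 stroke at J2
bond 2 stroke at I1
bond 3 stroke at J3
bond 4 stroke at I2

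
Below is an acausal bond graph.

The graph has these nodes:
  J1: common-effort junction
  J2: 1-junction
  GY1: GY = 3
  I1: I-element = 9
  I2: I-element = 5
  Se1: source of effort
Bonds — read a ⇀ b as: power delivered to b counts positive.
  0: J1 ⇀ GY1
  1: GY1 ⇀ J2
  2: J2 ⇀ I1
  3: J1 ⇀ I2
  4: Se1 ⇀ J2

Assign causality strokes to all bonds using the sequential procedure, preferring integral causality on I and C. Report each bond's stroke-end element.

#4 stroke→J2  (Se1 fixes effort; stroke away)
#2 stroke→I1  (I1: I, integral causality)
#1 stroke→J2  (common-f at J2 fixed by 2)
#0 stroke→J1  (GY1 both-in/both-out from 1)
#3 stroke→I2  (0-jn J1 has e-setter on 0)

#0 stroke→J1
#1 stroke→J2
#2 stroke→I1
#3 stroke→I2
#4 stroke→J2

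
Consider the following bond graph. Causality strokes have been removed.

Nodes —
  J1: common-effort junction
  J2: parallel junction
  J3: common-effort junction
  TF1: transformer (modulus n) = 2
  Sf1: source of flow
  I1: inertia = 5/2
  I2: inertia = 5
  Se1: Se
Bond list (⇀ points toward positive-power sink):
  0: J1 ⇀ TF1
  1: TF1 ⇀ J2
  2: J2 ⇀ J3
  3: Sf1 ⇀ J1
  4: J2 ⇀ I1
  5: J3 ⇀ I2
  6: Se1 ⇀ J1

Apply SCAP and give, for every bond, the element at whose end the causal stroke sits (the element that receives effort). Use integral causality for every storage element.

b3 stroke at Sf1  (source Sf1 imposes f)
b6 stroke at J1  (source Se1 imposes e)
b0 stroke at TF1  (0-jn J1 has e-setter on 6)
b1 stroke at J2  (TF TF1: opposite of bond 0)
b2 stroke at J3  (J2 effort already set via bond 1)
b4 stroke at I1  (common-e at J2 fixed by 1)
b5 stroke at I2  (common-e at J3 fixed by 2)

#0 |TF1
#1 |J2
#2 |J3
#3 |Sf1
#4 |I1
#5 |I2
#6 |J1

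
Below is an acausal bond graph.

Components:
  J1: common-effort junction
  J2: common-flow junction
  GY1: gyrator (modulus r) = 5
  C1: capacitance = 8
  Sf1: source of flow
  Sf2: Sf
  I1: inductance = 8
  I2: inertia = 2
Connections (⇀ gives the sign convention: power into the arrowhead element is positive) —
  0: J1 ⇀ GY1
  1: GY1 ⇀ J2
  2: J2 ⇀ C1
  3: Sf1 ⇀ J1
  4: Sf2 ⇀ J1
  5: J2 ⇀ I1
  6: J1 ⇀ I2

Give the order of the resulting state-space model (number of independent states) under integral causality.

3  (C1, I1, I2 all integral)

β3 |Sf1  (Sf1 (Sf) sets flow on bond)
β4 |Sf2  (Sf2: flow source, stroke at near end)
β2 |J2  (C1 integral (e out))
β5 |I1  (I1 outputs flow p/I1)
β1 |J2  (1-jn J2 has f-setter on 5)
β0 |J1  (GY GY1: same side as bond 1)
β6 |I2  (common-e at J1 fixed by 0)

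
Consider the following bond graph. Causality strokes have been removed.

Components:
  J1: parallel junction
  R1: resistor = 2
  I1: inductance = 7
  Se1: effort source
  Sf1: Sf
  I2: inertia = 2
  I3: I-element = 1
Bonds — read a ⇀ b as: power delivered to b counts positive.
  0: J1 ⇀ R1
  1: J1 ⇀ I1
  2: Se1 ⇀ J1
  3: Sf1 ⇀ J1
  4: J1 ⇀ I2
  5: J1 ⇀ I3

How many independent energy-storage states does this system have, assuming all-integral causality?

#2 stroke at J1  (source Se1 imposes e)
#3 stroke at Sf1  (Sf1: flow source, stroke at near end)
#0 stroke at R1  (0-jn J1 has e-setter on 2)
#1 stroke at I1  (J1: bond 2 brought effort, rest push out)
#4 stroke at I2  (J1: bond 2 brought effort, rest push out)
#5 stroke at I3  (0-jn J1 has e-setter on 2)

3  (I1, I2, I3 all integral)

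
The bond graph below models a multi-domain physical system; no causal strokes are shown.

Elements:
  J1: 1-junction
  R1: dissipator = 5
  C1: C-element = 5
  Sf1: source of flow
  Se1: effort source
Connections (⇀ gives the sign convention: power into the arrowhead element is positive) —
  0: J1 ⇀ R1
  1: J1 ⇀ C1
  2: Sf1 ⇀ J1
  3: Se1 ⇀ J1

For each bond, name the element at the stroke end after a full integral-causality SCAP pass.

#2 stroke at Sf1  (source Sf1 imposes f)
#3 stroke at J1  (Se1 (Se) sets effort on bond)
#0 stroke at J1  (J1: bond 2 brought flow, rest push out)
#1 stroke at J1  (J1: bond 2 brought flow, rest push out)

bond 0 stroke→J1
bond 1 stroke→J1
bond 2 stroke→Sf1
bond 3 stroke→J1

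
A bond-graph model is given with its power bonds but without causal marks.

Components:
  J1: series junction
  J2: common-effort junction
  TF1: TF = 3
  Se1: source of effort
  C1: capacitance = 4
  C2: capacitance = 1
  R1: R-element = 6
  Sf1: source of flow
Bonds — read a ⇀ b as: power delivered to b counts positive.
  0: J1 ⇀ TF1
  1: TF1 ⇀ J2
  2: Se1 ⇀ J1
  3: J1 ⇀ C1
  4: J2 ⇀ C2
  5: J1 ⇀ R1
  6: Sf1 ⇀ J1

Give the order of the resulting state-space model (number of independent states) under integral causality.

β2 |J1  (Se1 (Se) sets effort on bond)
β6 |Sf1  (Sf1 (Sf) sets flow on bond)
β0 |J1  (common-f at J1 fixed by 6)
β3 |J1  (J1 flow already set via bond 6)
β5 |J1  (common-f at J1 fixed by 6)
β1 |TF1  (TF1 one-in-one-out from 0)
β4 |J2  (closing 0-jn rule on J2)

2  (C1, C2 all integral)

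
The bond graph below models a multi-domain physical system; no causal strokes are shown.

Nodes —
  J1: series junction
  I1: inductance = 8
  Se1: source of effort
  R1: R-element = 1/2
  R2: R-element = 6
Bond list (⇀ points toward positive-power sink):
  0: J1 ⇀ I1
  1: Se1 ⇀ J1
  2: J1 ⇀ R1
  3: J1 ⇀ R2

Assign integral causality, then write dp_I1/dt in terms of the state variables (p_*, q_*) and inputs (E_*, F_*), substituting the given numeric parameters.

b1 →J1  (source Se1 imposes e)
b0 →I1  (prefer integral on I1)
b2 →J1  (J1: bond 0 brought flow, rest push out)
b3 →J1  (J1 flow already set via bond 0)

dp_I1/dt = E_Se1 - 13*p_I1/16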